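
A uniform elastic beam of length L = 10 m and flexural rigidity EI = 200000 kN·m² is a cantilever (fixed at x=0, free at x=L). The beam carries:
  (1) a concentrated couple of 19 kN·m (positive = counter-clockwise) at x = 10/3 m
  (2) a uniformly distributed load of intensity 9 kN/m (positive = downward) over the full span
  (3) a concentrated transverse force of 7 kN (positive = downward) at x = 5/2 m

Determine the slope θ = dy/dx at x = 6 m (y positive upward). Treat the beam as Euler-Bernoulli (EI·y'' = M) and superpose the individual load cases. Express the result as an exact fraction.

θ(6) = -32701/4800000 rad

Load 1 — applied couple M₀=19 kN·m at a=10/3 m (b=L-a=20/3):
  θ_1 = M₀a/EI  [x>a] = 19·(10/3)/200000 = 19/60000 rad
Load 2 — uniform load w=9 kN/m over full span:
  θ_2 = -wx(x²-3Lx+3L²)/(6EI) = -9·6·(6²-3·10·6+3·10²)/(6·200000) = -351/50000 rad
Load 3 — point force P=7 kN at a=5/2 m (b=L-a=15/2):
  θ_3 = -Pa²/(2EI)  [x>a] = -7·(5/2)²/(2·200000) = -7/64000 rad
Superposition: θ = Σ θ_i = -32701/4800000 rad ≈ -0.006813 rad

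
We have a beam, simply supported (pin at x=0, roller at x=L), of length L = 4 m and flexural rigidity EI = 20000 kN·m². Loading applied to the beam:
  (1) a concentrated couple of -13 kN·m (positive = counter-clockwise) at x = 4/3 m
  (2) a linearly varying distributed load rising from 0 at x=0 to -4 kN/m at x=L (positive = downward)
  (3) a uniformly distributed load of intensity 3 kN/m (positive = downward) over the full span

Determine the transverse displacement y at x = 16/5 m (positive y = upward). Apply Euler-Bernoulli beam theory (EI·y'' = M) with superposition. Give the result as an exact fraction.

Load 1 — applied couple M₀=-13 kN·m at a=4/3 m (b=L-a=8/3):
  y_1 = (M₀x³/(6L)-M₀(x-a)²/2+C₁x)/EI  [x>a] with C₁=M₀(3b²-L²)/(6L)=-26/9 = ((-13)·(16/5)³/(6·4)-(-13)·((16/5)-(4/3))²/2+(-26/9)·(16/5))/20000 = -611/2812500 m
Load 2 — triangular load w₀=-4 kN/m (0→w₀ over full span):
  y_2 = -w₀x(7L⁴-10L²x²+3x⁴)/(360LEI) = -(-4)·(16/5)·(7·4⁴-10·4²·(16/5)²+3·(16/5)⁴)/(360·4·20000) = 2032/9765625 m
Load 3 — uniform load w=3 kN/m over full span:
  y_3 = -wx(L³-2Lx²+x³)/(24EI) = -3·(16/5)·(4³-2·4·(16/5)²+(16/5)³)/(24·20000) = -116/390625 m
Superposition: y = Σ y_i = -107623/351562500 m ≈ -0.000306 m

y(16/5) = -107623/351562500 m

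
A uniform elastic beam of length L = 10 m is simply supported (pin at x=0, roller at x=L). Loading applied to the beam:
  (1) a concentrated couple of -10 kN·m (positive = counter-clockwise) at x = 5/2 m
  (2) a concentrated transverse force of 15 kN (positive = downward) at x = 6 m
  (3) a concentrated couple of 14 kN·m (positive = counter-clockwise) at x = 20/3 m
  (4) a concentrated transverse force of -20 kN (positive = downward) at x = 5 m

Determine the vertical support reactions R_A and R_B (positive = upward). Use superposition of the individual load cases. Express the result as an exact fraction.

Load 1 — applied couple M₀=-10 kN·m at a=5/2 m (b=L-a=15/2):
  R_A = M₀/L = (-10)/10 = -1 kN
  R_B = -M₀/L = -(-10)/10 = 1 kN
Load 2 — point force P=15 kN at a=6 m (b=L-a=4):
  R_A = Pb/L = 15·4/10 = 6 kN
  R_B = Pa/L = 15·6/10 = 9 kN
Load 3 — applied couple M₀=14 kN·m at a=20/3 m (b=L-a=10/3):
  R_A = M₀/L = 14/10 = 7/5 kN
  R_B = -M₀/L = -14/10 = -7/5 kN
Load 4 — point force P=-20 kN at a=5 m (b=L-a=5):
  R_A = Pb/L = (-20)·5/10 = -10 kN
  R_B = Pa/L = (-20)·5/10 = -10 kN
Superposition: R_A = -18/5 kN, R_B = -7/5 kN

R_A = -18/5 kN, R_B = -7/5 kN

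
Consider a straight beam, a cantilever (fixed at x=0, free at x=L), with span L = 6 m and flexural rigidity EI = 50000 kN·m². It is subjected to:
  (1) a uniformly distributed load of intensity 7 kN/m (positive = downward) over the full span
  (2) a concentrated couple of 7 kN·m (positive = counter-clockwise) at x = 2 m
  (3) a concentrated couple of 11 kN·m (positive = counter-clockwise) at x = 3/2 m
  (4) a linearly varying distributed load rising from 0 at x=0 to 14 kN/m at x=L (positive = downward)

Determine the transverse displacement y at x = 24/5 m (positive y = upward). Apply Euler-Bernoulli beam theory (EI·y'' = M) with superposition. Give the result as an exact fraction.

Load 1 — uniform load w=7 kN/m over full span:
  y_1 = -wx²(x²-4Lx+6L²)/(24EI) = -7·(24/5)²·((24/5)²-4·6·(24/5)+6·6²)/(24·50000) = -32508/1953125 m
Load 2 — applied couple M₀=7 kN·m at a=2 m (b=L-a=4):
  y_2 = M₀a(2x-a)/(2EI)  [x>a] = 7·2·(2·(24/5)-2)/(2·50000) = 133/125000 m
Load 3 — applied couple M₀=11 kN·m at a=3/2 m (b=L-a=9/2):
  y_3 = M₀a(2x-a)/(2EI)  [x>a] = 11·(3/2)·(2·(24/5)-(3/2))/(2·50000) = 2673/2000000 m
Load 4 — triangular load w₀=14 kN/m (0→w₀ over full span):
  y_4 = (w₀Lx³/12-w₀L²x²/6-w₀x⁵/(120L))/EI = (14·6·(24/5)³/12-14·6²·(24/5)²/6-14·(24/5)⁵/(120·6))/50000 = -1182384/48828125 m
Superposition: y = Σ y_i = -240367627/6250000000 m ≈ -0.038459 m

y(24/5) = -240367627/6250000000 m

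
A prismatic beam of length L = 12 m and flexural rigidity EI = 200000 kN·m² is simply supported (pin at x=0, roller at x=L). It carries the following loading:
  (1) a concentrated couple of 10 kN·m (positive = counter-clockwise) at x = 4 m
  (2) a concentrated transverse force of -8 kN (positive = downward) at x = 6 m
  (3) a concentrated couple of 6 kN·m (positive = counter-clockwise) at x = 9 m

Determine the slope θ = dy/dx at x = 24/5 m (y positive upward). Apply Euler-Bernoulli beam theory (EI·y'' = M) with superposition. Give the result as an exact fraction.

θ(24/5) = 9059/60000000 rad

Load 1 — applied couple M₀=10 kN·m at a=4 m (b=L-a=8):
  θ_1 = (M₀x²/(2L)-M₀(x-a)+C₁)/EI  [x>a] with C₁=M₀(3b²-L²)/(6L)=20/3 = (10·(24/5)²/(2·12)-10·((24/5)-4)+(20/3))/200000 = 31/750000 rad
Load 2 — point force P=-8 kN at a=6 m (b=L-a=6):
  θ_2 = -Pb(L²-b²-3x²)/(6LEI)  [x≤a] = -(-8)·6·(12²-6²-3·(24/5)²)/(6·12·200000) = 81/625000 rad
Load 3 — applied couple M₀=6 kN·m at a=9 m (b=L-a=3):
  θ_3 = (M₀x²/(2L)+C₁)/EI  [x≤a] with C₁=M₀(3b²-L²)/(6L)=-39/4 = (6·(24/5)²/(2·12)+(-39/4))/200000 = -399/20000000 rad
Superposition: θ = Σ θ_i = 9059/60000000 rad ≈ 0.000151 rad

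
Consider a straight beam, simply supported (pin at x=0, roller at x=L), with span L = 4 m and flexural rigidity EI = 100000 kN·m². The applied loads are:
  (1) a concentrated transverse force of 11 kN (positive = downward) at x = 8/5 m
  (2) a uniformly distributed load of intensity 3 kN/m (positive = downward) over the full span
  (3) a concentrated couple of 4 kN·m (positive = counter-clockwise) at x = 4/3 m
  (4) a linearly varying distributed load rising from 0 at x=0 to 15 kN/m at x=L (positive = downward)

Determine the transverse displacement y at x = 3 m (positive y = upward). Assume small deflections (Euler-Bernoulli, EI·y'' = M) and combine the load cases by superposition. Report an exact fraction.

Load 1 — point force P=11 kN at a=8/5 m (b=L-a=12/5):
  y_1 = -Pa(L-x)(2Lx-a²-x²)/(6LEI)  [x>a] = -11·(8/5)·(4-3)·(2·4·3-(8/5)²-3²)/(6·4·100000) = -3421/37500000 m
Load 2 — uniform load w=3 kN/m over full span:
  y_2 = -wx(L³-2Lx²+x³)/(24EI) = -3·3·(4³-2·4·3²+3³)/(24·100000) = -57/800000 m
Load 3 — applied couple M₀=4 kN·m at a=4/3 m (b=L-a=8/3):
  y_3 = (M₀x³/(6L)-M₀(x-a)²/2+C₁x)/EI  [x>a] with C₁=M₀(3b²-L²)/(6L)=8/9 = (4·3³/(6·4)-4·(3-(4/3))²/2+(8/9)·3)/100000 = 29/1800000 m
Load 4 — triangular load w₀=15 kN/m (0→w₀ over full span):
  y_4 = -w₀x(7L⁴-10L²x²+3x⁴)/(360LEI) = -15·3·(7·4⁴-10·4²·3²+3·3⁴)/(360·4·100000) = -119/640000 m
Superposition: y = Σ y_i = -1196291/3600000000 m ≈ -0.000332 m

y(3) = -1196291/3600000000 m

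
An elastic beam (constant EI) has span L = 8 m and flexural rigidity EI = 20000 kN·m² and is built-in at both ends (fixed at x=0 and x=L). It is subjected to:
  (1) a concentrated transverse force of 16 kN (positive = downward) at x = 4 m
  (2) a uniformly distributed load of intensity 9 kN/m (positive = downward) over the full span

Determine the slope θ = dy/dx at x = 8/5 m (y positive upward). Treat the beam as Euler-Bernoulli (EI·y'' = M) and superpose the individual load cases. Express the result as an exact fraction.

θ(8/5) = -204/78125 rad

Load 1 — point force P=16 kN at a=4 m (b=L-a=4):
  θ_1 = -Pb²x(2aL-(3a+b)x)/(2L³EI)  [x≤a] = -16·4²·(8/5)·(2·4·8-(3·4+4)·(8/5))/(2·8³·20000) = -12/15625 rad
Load 2 — uniform load w=9 kN/m over full span:
  θ_2 = -wx(L-x)(L-2x)/(12EI) = -9·(8/5)·(8-(8/5))·(8-2·(8/5))/(12·20000) = -144/78125 rad
Superposition: θ = Σ θ_i = -204/78125 rad ≈ -0.002611 rad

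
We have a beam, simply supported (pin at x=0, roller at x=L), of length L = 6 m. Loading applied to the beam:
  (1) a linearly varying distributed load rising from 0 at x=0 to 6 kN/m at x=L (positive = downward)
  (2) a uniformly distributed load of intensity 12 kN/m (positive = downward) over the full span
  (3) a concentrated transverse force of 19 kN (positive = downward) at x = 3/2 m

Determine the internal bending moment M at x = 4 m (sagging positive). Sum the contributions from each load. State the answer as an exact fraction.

Load 1 — triangular load w₀=6 kN/m (0→w₀ over full span):
  M_1 = w₀Lx/6 - w₀x³/(6L) = 6·6·4/6 - 6·4³/(6·6) = 40/3 kN·m
Load 2 — uniform load w=12 kN/m over full span:
  M_2 = wx(L-x)/2 = 12·4·(6-4)/2 = 48 kN·m
Load 3 — point force P=19 kN at a=3/2 m (b=L-a=9/2):
  M_3 = Pa(L-x)/L  [x>a] = 19·(3/2)·(6-4)/6 = 19/2 kN·m
Superposition: M = Σ M_i = 425/6 kN·m ≈ 70.833333 kN·m

M(4) = 425/6 kN·m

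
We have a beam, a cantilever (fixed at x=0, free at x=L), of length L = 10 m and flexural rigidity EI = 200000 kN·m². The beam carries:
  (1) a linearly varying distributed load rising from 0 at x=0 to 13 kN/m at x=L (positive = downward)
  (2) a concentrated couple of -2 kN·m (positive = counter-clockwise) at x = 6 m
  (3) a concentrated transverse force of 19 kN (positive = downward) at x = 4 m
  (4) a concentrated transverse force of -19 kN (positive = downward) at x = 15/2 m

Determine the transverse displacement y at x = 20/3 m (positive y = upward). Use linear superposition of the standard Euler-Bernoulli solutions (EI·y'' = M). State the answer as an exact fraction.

Load 1 — triangular load w₀=13 kN/m (0→w₀ over full span):
  y_1 = (w₀Lx³/12-w₀L²x²/6-w₀x⁵/(120L))/EI = (13·10·(20/3)³/12-13·10²·(20/3)²/6-13·(20/3)⁵/(120·10))/200000 = -598/18225 m
Load 2 — applied couple M₀=-2 kN·m at a=6 m (b=L-a=4):
  y_2 = M₀a(2x-a)/(2EI)  [x>a] = (-2)·6·(2·(20/3)-6)/(2·200000) = -11/50000 m
Load 3 — point force P=19 kN at a=4 m (b=L-a=6):
  y_3 = -Pa²(3x-a)/(6EI)  [x>a] = -19·4²·(3·(20/3)-4)/(6·200000) = -38/9375 m
Load 4 — point force P=-19 kN at a=15/2 m (b=L-a=5/2):
  y_4 = -Px²(3a-x)/(6EI)  [x≤a] = -(-19)·(20/3)²·(3·(15/2)-(20/3))/(6·200000) = 361/32400 m
Superposition: y = Σ y_i = -472819/18225000 m ≈ -0.025943 m

y(20/3) = -472819/18225000 m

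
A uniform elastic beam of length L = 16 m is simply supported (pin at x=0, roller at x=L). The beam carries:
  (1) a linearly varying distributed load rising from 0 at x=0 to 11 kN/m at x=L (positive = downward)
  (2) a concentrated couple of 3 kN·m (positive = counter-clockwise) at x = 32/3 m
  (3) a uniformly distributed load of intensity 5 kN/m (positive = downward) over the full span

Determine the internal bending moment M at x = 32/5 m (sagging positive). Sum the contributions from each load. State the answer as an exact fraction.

Load 1 — triangular load w₀=11 kN/m (0→w₀ over full span):
  M_1 = w₀Lx/6 - w₀x³/(6L) = 11·16·(32/5)/6 - 11·(32/5)³/(6·16) = 19712/125 kN·m
Load 2 — applied couple M₀=3 kN·m at a=32/3 m (b=L-a=16/3):
  M_2 = M₀x/L  [x≤a] = 3·(32/5)/16 = 6/5 kN·m
Load 3 — uniform load w=5 kN/m over full span:
  M_3 = wx(L-x)/2 = 5·(32/5)·(16-(32/5))/2 = 768/5 kN·m
Superposition: M = Σ M_i = 39062/125 kN·m ≈ 312.496000 kN·m

M(32/5) = 39062/125 kN·m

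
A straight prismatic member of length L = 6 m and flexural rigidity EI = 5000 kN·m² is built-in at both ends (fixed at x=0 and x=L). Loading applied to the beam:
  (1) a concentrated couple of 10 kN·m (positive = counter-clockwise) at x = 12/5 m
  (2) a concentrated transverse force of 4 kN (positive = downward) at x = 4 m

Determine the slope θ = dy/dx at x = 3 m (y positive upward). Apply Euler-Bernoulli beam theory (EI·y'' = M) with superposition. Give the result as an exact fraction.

θ(3) = 1/9375 rad

Load 1 — applied couple M₀=10 kN·m at a=12/5 m (b=L-a=18/5):
  θ_1 = (R_Ax²/2 - M_Ax - M₀(x-a))/EI  [x>a] with R_A=12/5, M_A=6/5 = ((12/5)·3²/2 - (6/5)·3 - 10·(3-(12/5)))/5000 = 3/12500 rad
Load 2 — point force P=4 kN at a=4 m (b=L-a=2):
  θ_2 = -Pb²x(2aL-(3a+b)x)/(2L³EI)  [x≤a] = -4·2²·3·(2·4·6-(3·4+2)·3)/(2·6³·5000) = -1/7500 rad
Superposition: θ = Σ θ_i = 1/9375 rad ≈ 0.000107 rad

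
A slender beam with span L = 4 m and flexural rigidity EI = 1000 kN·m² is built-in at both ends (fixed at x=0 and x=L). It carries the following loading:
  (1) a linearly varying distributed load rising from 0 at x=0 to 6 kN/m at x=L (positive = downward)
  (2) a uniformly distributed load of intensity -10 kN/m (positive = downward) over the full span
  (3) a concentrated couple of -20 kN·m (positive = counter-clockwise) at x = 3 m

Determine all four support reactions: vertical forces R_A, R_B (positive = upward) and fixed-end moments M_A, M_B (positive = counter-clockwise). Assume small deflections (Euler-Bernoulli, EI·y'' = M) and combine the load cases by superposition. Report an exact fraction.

R_A = -881/40 kN, M_A = -983/60 kN·m, R_B = -239/40 kN, M_B = 737/60 kN·m

Load 1 — triangular load w₀=6 kN/m (0→w₀ over full span):
  R_A = 3w₀L/20 = 3·6·4/20 = 18/5 kN
  M_A = w₀L²/30 = 6·4²/30 = 16/5 kN·m
  R_B = 7w₀L/20 = 7·6·4/20 = 42/5 kN
  M_B = -w₀L²/20 = -6·4²/20 = -24/5 kN·m
Load 2 — uniform load w=-10 kN/m over full span:
  R_A = wL/2 = (-10)·4/2 = -20 kN
  M_A = wL²/12 = (-10)·4²/12 = -40/3 kN·m
  R_B = wL/2 = (-10)·4/2 = -20 kN
  M_B = -wL²/12 = -(-10)·4²/12 = 40/3 kN·m
Load 3 — applied couple M₀=-20 kN·m at a=3 m (b=L-a=1):
  R_A = 6M₀ab/L³ = 6·(-20)·3·1/4³ = -45/8 kN
  M_A = M₀b(2a-b)/L² = (-20)·1·(2·3-1)/4² = -25/4 kN·m
  R_B = -6M₀ab/L³ = -6·(-20)·3·1/4³ = 45/8 kN
  M_B = M₀a(2b-a)/L² = (-20)·3·(2·1-3)/4² = 15/4 kN·m
Superposition: R_A = -881/40 kN, M_A = -983/60 kN·m, R_B = -239/40 kN, M_B = 737/60 kN·m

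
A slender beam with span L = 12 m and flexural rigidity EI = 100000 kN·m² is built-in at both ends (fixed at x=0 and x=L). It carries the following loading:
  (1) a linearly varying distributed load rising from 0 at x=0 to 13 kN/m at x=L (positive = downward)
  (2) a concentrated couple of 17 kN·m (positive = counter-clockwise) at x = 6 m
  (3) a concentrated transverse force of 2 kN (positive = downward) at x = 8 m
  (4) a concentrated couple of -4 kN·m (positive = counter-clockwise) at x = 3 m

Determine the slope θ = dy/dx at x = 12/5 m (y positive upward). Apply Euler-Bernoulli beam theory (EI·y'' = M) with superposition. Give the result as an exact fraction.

Load 1 — triangular load w₀=13 kN/m (0→w₀ over full span):
  θ_1 = -w₀(2x(L-x)(L-2x)(x+2L)+x²(L-x)²)/(120LEI) = -13·(2·(12/5)·(12-(12/5))·(12-2·(12/5))·((12/5)+2·12)+(12/5)²·(12-(12/5))²)/(120·12·100000) = -1638/1953125 rad
Load 2 — applied couple M₀=17 kN·m at a=6 m (b=L-a=6):
  θ_2 = (R_Ax²/2 - M_Ax)/EI  [x≤a] with R_A=17/8, M_A=17/4 = ((17/8)·(12/5)²/2 - (17/4)·(12/5))/100000 = -51/1250000 rad
Load 3 — point force P=2 kN at a=8 m (b=L-a=4):
  θ_3 = -Pb²x(2aL-(3a+b)x)/(2L³EI)  [x≤a] = -2·4²·(12/5)·(2·8·12-(3·8+4)·(12/5))/(2·12³·100000) = -13/468750 rad
Load 4 — applied couple M₀=-4 kN·m at a=3 m (b=L-a=9):
  θ_4 = (R_Ax²/2 - M_Ax)/EI  [x≤a] with R_A=-3/8, M_A=3/4 = ((-3/8)·(12/5)²/2 - (3/4)·(12/5))/100000 = -9/312500 rad
Superposition: θ = Σ θ_i = -87749/93750000 rad ≈ -0.000936 rad

θ(12/5) = -87749/93750000 rad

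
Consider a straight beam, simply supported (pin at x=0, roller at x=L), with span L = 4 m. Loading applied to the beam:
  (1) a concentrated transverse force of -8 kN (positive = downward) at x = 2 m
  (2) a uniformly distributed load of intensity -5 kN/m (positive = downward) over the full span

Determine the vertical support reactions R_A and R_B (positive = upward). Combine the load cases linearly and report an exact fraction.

R_A = -14 kN, R_B = -14 kN

Load 1 — point force P=-8 kN at a=2 m (b=L-a=2):
  R_A = Pb/L = (-8)·2/4 = -4 kN
  R_B = Pa/L = (-8)·2/4 = -4 kN
Load 2 — uniform load w=-5 kN/m over full span:
  R_A = wL/2 = (-5)·4/2 = -10 kN
  R_B = wL/2 = (-5)·4/2 = -10 kN
Superposition: R_A = -14 kN, R_B = -14 kN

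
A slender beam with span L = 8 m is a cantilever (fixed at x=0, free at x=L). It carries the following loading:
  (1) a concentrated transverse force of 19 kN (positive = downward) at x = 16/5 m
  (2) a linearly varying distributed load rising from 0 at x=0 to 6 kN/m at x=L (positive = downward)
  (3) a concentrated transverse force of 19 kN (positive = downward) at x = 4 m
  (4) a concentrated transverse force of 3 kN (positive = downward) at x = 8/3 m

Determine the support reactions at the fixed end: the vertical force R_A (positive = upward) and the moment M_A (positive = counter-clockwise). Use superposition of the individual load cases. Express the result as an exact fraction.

R_A = 65 kN, M_A = 1364/5 kN·m

Load 1 — point force P=19 kN at a=16/5 m (b=L-a=24/5):
  R_A = P = 19 kN
  M_A = Pa = 19·(16/5) = 304/5 kN·m
Load 2 — triangular load w₀=6 kN/m (0→w₀ over full span):
  R_A = w₀L/2 = 6·8/2 = 24 kN
  M_A = w₀L²/3 = 6·8²/3 = 128 kN·m
Load 3 — point force P=19 kN at a=4 m (b=L-a=4):
  R_A = P = 19 kN
  M_A = Pa = 19·4 = 76 kN·m
Load 4 — point force P=3 kN at a=8/3 m (b=L-a=16/3):
  R_A = P = 3 kN
  M_A = Pa = 3·(8/3) = 8 kN·m
Superposition: R_A = 65 kN, M_A = 1364/5 kN·m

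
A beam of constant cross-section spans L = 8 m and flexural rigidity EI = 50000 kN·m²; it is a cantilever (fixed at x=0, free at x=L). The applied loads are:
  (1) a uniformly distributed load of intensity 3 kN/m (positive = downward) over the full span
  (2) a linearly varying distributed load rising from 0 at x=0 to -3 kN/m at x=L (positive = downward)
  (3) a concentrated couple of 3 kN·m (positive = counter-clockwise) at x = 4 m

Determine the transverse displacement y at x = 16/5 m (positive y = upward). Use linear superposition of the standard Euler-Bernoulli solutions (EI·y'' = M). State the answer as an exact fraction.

Load 1 — uniform load w=3 kN/m over full span:
  y_1 = -wx²(x²-4Lx+6L²)/(24EI) = -3·(16/5)²·((16/5)²-4·8·(16/5)+6·8²)/(24·50000) = -14592/1953125 m
Load 2 — triangular load w₀=-3 kN/m (0→w₀ over full span):
  y_2 = (w₀Lx³/12-w₀L²x²/6-w₀x⁵/(120L))/EI = ((-3)·8·(16/5)³/12-(-3)·8²·(16/5)²/6-(-3)·(16/5)⁵/(120·8))/50000 = 257024/48828125 m
Load 3 — applied couple M₀=3 kN·m at a=4 m (b=L-a=4):
  y_3 = M₀x²/(2EI)  [x≤a] = 3·(16/5)²/(2·50000) = 24/78125 m
Superposition: y = Σ y_i = -92776/48828125 m ≈ -0.001900 m

y(16/5) = -92776/48828125 m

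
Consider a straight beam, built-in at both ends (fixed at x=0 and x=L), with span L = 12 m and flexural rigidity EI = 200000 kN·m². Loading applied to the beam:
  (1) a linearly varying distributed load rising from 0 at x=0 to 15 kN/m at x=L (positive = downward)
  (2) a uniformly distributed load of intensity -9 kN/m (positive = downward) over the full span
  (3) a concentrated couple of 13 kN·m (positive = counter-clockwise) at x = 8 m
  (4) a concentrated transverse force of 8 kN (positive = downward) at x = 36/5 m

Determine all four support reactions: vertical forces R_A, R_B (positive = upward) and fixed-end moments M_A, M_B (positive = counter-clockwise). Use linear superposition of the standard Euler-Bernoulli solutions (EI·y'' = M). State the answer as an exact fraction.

Load 1 — triangular load w₀=15 kN/m (0→w₀ over full span):
  R_A = 3w₀L/20 = 3·15·12/20 = 27 kN
  M_A = w₀L²/30 = 15·12²/30 = 72 kN·m
  R_B = 7w₀L/20 = 7·15·12/20 = 63 kN
  M_B = -w₀L²/20 = -15·12²/20 = -108 kN·m
Load 2 — uniform load w=-9 kN/m over full span:
  R_A = wL/2 = (-9)·12/2 = -54 kN
  M_A = wL²/12 = (-9)·12²/12 = -108 kN·m
  R_B = wL/2 = (-9)·12/2 = -54 kN
  M_B = -wL²/12 = -(-9)·12²/12 = 108 kN·m
Load 3 — applied couple M₀=13 kN·m at a=8 m (b=L-a=4):
  R_A = 6M₀ab/L³ = 6·13·8·4/12³ = 13/9 kN
  M_A = M₀b(2a-b)/L² = 13·4·(2·8-4)/12² = 13/3 kN·m
  R_B = -6M₀ab/L³ = -6·13·8·4/12³ = -13/9 kN
  M_B = M₀a(2b-a)/L² = 13·8·(2·4-8)/12² = 0 kN·m
Load 4 — point force P=8 kN at a=36/5 m (b=L-a=24/5):
  R_A = Pb²(3a+b)/L³ = 8·(24/5)²·(3·(36/5)+(24/5))/12³ = 352/125 kN
  M_A = Pab²/L² = 8·(36/5)·(24/5)²/12² = 1152/125 kN·m
  R_B = Pa²(a+3b)/L³ = 8·(36/5)²·((36/5)+3·(24/5))/12³ = 648/125 kN
  M_B = -Pa²b/L² = -8·(36/5)²·(24/5)/12² = -1728/125 kN·m
Superposition: R_A = -25582/1125 kN, M_A = -8419/375 kN·m, R_B = 14332/1125 kN, M_B = -1728/125 kN·m

R_A = -25582/1125 kN, M_A = -8419/375 kN·m, R_B = 14332/1125 kN, M_B = -1728/125 kN·m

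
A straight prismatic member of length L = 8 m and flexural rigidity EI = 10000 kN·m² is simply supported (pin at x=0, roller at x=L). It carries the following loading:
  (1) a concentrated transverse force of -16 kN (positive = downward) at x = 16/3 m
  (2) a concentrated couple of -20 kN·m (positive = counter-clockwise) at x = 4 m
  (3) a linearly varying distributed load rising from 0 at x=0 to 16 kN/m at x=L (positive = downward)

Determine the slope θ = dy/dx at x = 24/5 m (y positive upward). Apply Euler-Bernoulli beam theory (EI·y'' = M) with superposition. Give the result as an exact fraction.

θ(24/5) = 319303/126562500 rad

Load 1 — point force P=-16 kN at a=16/3 m (b=L-a=8/3):
  θ_1 = -Pb(L²-b²-3x²)/(6LEI)  [x≤a] = -(-16)·(8/3)·(8²-(8/3)²-3·(24/5)²)/(6·8·10000) = -1376/1265625 rad
Load 2 — applied couple M₀=-20 kN·m at a=4 m (b=L-a=4):
  θ_2 = (M₀x²/(2L)-M₀(x-a)+C₁)/EI  [x>a] with C₁=M₀(3b²-L²)/(6L)=20/3 = ((-20)·(24/5)²/(2·8)-(-20)·((24/5)-4)+(20/3))/10000 = -23/37500 rad
Load 3 — triangular load w₀=16 kN/m (0→w₀ over full span):
  θ_3 = -w₀(7L⁴-30L²x²+15x⁴)/(360LEI) = -16·(7·8⁴-30·8²·(24/5)²+15·(24/5)⁴)/(360·8·10000) = 14848/3515625 rad
Superposition: θ = Σ θ_i = 319303/126562500 rad ≈ 0.002523 rad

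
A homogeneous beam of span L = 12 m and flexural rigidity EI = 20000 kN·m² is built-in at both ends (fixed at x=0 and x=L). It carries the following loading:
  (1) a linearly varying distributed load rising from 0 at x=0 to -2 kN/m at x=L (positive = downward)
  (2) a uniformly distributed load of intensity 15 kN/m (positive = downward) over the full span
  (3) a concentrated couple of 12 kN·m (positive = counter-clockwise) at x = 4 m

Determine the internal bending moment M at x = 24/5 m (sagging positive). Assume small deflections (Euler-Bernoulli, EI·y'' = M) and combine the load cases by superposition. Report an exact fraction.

M(24/5) = 8624/125 kN·m

Load 1 — triangular load w₀=-2 kN/m (0→w₀ over full span):
  M_1 = 3w₀Lx/20 - w₀L²/30 - w₀x³/(6L) = 3·(-2)·12·(24/5)/20 - (-2)·12²/30 - (-2)·(24/5)³/(6·12) = -576/125 kN·m
Load 2 — uniform load w=15 kN/m over full span:
  M_2 = wLx/2 - wL²/12 - wx²/2 = 15·12·(24/5)/2 - 15·12²/12 - 15·(24/5)²/2 = 396/5 kN·m
Load 3 — applied couple M₀=12 kN·m at a=4 m (b=L-a=8):
  M_3 = R_Ax - M_A - M₀  [x>a] with R_A=4/3, M_A=0 = (4/3)·(24/5) - 0 - 12 = -28/5 kN·m
Superposition: M = Σ M_i = 8624/125 kN·m ≈ 68.992000 kN·m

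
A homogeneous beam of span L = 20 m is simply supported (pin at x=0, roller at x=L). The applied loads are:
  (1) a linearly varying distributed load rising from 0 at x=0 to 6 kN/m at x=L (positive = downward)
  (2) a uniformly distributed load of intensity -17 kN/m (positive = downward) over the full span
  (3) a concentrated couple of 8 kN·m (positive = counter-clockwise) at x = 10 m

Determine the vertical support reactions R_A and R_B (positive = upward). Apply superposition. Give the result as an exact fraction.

R_A = -748/5 kN, R_B = -652/5 kN

Load 1 — triangular load w₀=6 kN/m (0→w₀ over full span):
  R_A = w₀L/6 = 6·20/6 = 20 kN
  R_B = w₀L/3 = 6·20/3 = 40 kN
Load 2 — uniform load w=-17 kN/m over full span:
  R_A = wL/2 = (-17)·20/2 = -170 kN
  R_B = wL/2 = (-17)·20/2 = -170 kN
Load 3 — applied couple M₀=8 kN·m at a=10 m (b=L-a=10):
  R_A = M₀/L = 8/20 = 2/5 kN
  R_B = -M₀/L = -8/20 = -2/5 kN
Superposition: R_A = -748/5 kN, R_B = -652/5 kN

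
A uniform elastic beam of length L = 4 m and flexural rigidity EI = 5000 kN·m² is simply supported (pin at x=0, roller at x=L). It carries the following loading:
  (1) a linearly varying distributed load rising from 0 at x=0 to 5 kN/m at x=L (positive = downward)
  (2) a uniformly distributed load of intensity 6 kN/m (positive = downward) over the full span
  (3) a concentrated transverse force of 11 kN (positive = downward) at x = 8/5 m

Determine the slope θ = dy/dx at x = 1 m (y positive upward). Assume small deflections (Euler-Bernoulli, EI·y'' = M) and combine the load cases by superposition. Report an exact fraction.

θ(1) = -848579/180000000 rad

Load 1 — triangular load w₀=5 kN/m (0→w₀ over full span):
  θ_1 = -w₀(7L⁴-30L²x²+15x⁴)/(360LEI) = -5·(7·4⁴-30·4²·1²+15·1⁴)/(360·4·5000) = -1327/1440000 rad
Load 2 — uniform load w=6 kN/m over full span:
  θ_2 = -w(L³-6Lx²+4x³)/(24EI) = -6·(4³-6·4·1²+4·1³)/(24·5000) = -11/5000 rad
Load 3 — point force P=11 kN at a=8/5 m (b=L-a=12/5):
  θ_3 = -Pb(L²-b²-3x²)/(6LEI)  [x≤a] = -11·(12/5)·(4²-(12/5)²-3·1²)/(6·4·5000) = -1991/1250000 rad
Superposition: θ = Σ θ_i = -848579/180000000 rad ≈ -0.004714 rad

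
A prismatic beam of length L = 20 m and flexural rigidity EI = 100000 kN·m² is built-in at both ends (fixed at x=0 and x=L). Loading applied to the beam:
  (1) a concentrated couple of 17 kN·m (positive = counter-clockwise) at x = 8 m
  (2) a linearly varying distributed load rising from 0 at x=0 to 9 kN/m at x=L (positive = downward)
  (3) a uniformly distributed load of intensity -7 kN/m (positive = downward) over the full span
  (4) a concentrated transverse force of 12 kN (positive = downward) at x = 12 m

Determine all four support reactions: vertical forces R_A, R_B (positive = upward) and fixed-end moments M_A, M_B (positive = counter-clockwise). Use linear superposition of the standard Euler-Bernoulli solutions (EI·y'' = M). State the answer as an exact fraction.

Load 1 — applied couple M₀=17 kN·m at a=8 m (b=L-a=12):
  R_A = 6M₀ab/L³ = 6·17·8·12/20³ = 153/125 kN
  M_A = M₀b(2a-b)/L² = 17·12·(2·8-12)/20² = 51/25 kN·m
  R_B = -6M₀ab/L³ = -6·17·8·12/20³ = -153/125 kN
  M_B = M₀a(2b-a)/L² = 17·8·(2·12-8)/20² = 136/25 kN·m
Load 2 — triangular load w₀=9 kN/m (0→w₀ over full span):
  R_A = 3w₀L/20 = 3·9·20/20 = 27 kN
  M_A = w₀L²/30 = 9·20²/30 = 120 kN·m
  R_B = 7w₀L/20 = 7·9·20/20 = 63 kN
  M_B = -w₀L²/20 = -9·20²/20 = -180 kN·m
Load 3 — uniform load w=-7 kN/m over full span:
  R_A = wL/2 = (-7)·20/2 = -70 kN
  M_A = wL²/12 = (-7)·20²/12 = -700/3 kN·m
  R_B = wL/2 = (-7)·20/2 = -70 kN
  M_B = -wL²/12 = -(-7)·20²/12 = 700/3 kN·m
Load 4 — point force P=12 kN at a=12 m (b=L-a=8):
  R_A = Pb²(3a+b)/L³ = 12·8²·(3·12+8)/20³ = 528/125 kN
  M_A = Pab²/L² = 12·12·8²/20² = 576/25 kN·m
  R_B = Pa²(a+3b)/L³ = 12·12²·(12+3·8)/20³ = 972/125 kN
  M_B = -Pa²b/L² = -12·12²·8/20² = -864/25 kN·m
Superposition: R_A = -4694/125 kN, M_A = -6619/75 kN·m, R_B = -56/125 kN, M_B = 1816/75 kN·m

R_A = -4694/125 kN, M_A = -6619/75 kN·m, R_B = -56/125 kN, M_B = 1816/75 kN·m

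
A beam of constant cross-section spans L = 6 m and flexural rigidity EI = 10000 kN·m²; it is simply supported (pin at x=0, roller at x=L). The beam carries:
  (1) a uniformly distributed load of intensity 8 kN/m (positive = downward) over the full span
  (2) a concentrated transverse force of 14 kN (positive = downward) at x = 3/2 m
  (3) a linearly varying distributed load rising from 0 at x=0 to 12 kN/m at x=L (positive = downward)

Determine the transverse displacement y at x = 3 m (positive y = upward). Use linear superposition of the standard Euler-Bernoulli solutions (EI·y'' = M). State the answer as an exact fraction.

Load 1 — uniform load w=8 kN/m over full span:
  y_1 = -wx(L³-2Lx²+x³)/(24EI) = -8·3·(6³-2·6·3²+3³)/(24·10000) = -27/2000 m
Load 2 — point force P=14 kN at a=3/2 m (b=L-a=9/2):
  y_2 = -Pa(L-x)(2Lx-a²-x²)/(6LEI)  [x>a] = -14·(3/2)·(6-3)·(2·6·3-(3/2)²-3²)/(6·6·10000) = -693/160000 m
Load 3 — triangular load w₀=12 kN/m (0→w₀ over full span):
  y_3 = -w₀x(7L⁴-10L²x²+3x⁴)/(360LEI) = -12·3·(7·6⁴-10·6²·3²+3·3⁴)/(360·6·10000) = -81/8000 m
Superposition: y = Σ y_i = -4473/160000 m ≈ -0.027956 m

y(3) = -4473/160000 m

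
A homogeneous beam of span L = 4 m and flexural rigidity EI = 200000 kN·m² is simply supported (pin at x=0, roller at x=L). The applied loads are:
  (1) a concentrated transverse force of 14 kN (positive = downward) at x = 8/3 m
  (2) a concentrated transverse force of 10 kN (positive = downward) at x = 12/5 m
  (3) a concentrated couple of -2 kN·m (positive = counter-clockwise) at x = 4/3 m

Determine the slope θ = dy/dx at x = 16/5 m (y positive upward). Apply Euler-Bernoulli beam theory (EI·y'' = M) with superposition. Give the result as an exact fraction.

Load 1 — point force P=14 kN at a=8/3 m (b=L-a=4/3):
  θ_1 = -Pa(2L²-6Lx+3x²+a²)/(6LEI)  [x>a] = -14·(8/3)·(2·4²-6·4·(16/5)+3·(16/5)²+(8/3)²)/(6·4·200000) = 343/6328125 rad
Load 2 — point force P=10 kN at a=12/5 m (b=L-a=8/5):
  θ_2 = -Pa(2L²-6Lx+3x²+a²)/(6LEI)  [x>a] = -10·(12/5)·(2·4²-6·4·(16/5)+3·(16/5)²+(12/5)²)/(6·4·200000) = 13/312500 rad
Load 3 — applied couple M₀=-2 kN·m at a=4/3 m (b=L-a=8/3):
  θ_3 = (M₀x²/(2L)-M₀(x-a)+C₁)/EI  [x>a] with C₁=M₀(3b²-L²)/(6L)=-4/9 = ((-2)·(16/5)²/(2·4)-(-2)·((16/5)-(4/3))+(-4/9))/200000 = 41/11250000 rad
Superposition: θ = Σ θ_i = 10069/101250000 rad ≈ 0.000099 rad

θ(16/5) = 10069/101250000 rad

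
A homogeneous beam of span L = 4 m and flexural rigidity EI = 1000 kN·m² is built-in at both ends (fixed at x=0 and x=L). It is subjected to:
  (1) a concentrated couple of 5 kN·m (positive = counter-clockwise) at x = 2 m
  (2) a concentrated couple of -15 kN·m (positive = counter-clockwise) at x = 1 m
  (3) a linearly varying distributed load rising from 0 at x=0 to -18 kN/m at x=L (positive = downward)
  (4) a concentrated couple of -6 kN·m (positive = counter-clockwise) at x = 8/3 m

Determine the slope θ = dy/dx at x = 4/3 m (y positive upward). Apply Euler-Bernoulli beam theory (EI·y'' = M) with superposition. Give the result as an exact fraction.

θ(4/3) = 589/270000 rad

Load 1 — applied couple M₀=5 kN·m at a=2 m (b=L-a=2):
  θ_1 = (R_Ax²/2 - M_Ax)/EI  [x≤a] with R_A=15/8, M_A=5/4 = ((15/8)·(4/3)²/2 - (5/4)·(4/3))/1000 = 0 rad
Load 2 — applied couple M₀=-15 kN·m at a=1 m (b=L-a=3):
  θ_2 = (R_Ax²/2 - M_Ax - M₀(x-a))/EI  [x>a] with R_A=-135/32, M_A=45/16 = ((-135/32)·(4/3)²/2 - (45/16)·(4/3) - (-15)·((4/3)-1))/1000 = -1/400 rad
Load 3 — triangular load w₀=-18 kN/m (0→w₀ over full span):
  θ_3 = -w₀(2x(L-x)(L-2x)(x+2L)+x²(L-x)²)/(120LEI) = -(-18)·(2·(4/3)·(4-(4/3))·(4-2·(4/3))·((4/3)+2·4)+(4/3)²·(4-(4/3))²)/(120·4·1000) = 64/16875 rad
Load 4 — applied couple M₀=-6 kN·m at a=8/3 m (b=L-a=4/3):
  θ_4 = (R_Ax²/2 - M_Ax)/EI  [x≤a] with R_A=-2, M_A=-2 = ((-2)·(4/3)²/2 - (-2)·(4/3))/1000 = 1/1125 rad
Superposition: θ = Σ θ_i = 589/270000 rad ≈ 0.002181 rad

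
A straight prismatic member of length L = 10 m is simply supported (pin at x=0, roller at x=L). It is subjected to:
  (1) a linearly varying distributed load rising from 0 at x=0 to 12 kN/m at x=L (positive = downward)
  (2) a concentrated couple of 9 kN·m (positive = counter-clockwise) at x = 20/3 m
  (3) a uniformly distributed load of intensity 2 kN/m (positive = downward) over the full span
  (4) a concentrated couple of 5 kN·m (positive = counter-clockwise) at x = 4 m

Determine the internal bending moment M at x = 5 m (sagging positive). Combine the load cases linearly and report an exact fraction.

M(5) = 102 kN·m

Load 1 — triangular load w₀=12 kN/m (0→w₀ over full span):
  M_1 = w₀Lx/6 - w₀x³/(6L) = 12·10·5/6 - 12·5³/(6·10) = 75 kN·m
Load 2 — applied couple M₀=9 kN·m at a=20/3 m (b=L-a=10/3):
  M_2 = M₀x/L  [x≤a] = 9·5/10 = 9/2 kN·m
Load 3 — uniform load w=2 kN/m over full span:
  M_3 = wx(L-x)/2 = 2·5·(10-5)/2 = 25 kN·m
Load 4 — applied couple M₀=5 kN·m at a=4 m (b=L-a=6):
  M_4 = M₀x/L - M₀  [x>a] = 5·5/10 - 5 = -5/2 kN·m
Superposition: M = Σ M_i = 102 kN·m ≈ 102.000000 kN·m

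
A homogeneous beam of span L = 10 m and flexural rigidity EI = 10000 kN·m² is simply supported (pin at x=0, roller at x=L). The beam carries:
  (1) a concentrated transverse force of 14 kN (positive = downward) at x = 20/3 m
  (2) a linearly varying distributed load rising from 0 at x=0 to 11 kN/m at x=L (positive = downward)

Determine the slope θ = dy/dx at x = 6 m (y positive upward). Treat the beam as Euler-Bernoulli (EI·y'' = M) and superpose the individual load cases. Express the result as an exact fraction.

Load 1 — point force P=14 kN at a=20/3 m (b=L-a=10/3):
  θ_1 = -Pb(L²-b²-3x²)/(6LEI)  [x≤a] = -14·(10/3)·(10²-(10/3)²-3·6²)/(6·10·10000) = 301/202500 rad
Load 2 — triangular load w₀=11 kN/m (0→w₀ over full span):
  θ_2 = -w₀(7L⁴-30L²x²+15x⁴)/(360LEI) = -11·(7·10⁴-30·10²·6²+15·6⁴)/(360·10·10000) = 319/56250 rad
Superposition: θ = Σ θ_i = 7247/1012500 rad ≈ 0.007158 rad

θ(6) = 7247/1012500 rad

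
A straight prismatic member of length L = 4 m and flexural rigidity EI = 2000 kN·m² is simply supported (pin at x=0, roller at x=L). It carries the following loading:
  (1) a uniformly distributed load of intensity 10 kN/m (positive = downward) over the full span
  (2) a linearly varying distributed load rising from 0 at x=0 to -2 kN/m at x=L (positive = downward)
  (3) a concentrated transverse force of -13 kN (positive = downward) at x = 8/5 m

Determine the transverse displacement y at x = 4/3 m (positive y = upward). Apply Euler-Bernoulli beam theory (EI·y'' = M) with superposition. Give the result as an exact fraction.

Load 1 — uniform load w=10 kN/m over full span:
  y_1 = -wx(L³-2Lx²+x³)/(24EI) = -10·(4/3)·(4³-2·4·(4/3)²+(4/3)³)/(24·2000) = -88/6075 m
Load 2 — triangular load w₀=-2 kN/m (0→w₀ over full span):
  y_2 = -w₀x(7L⁴-10L²x²+3x⁴)/(360LEI) = -(-2)·(4/3)·(7·4⁴-10·4²·(4/3)²+3·(4/3)⁴)/(360·4·2000) = 128/91125 m
Load 3 — point force P=-13 kN at a=8/5 m (b=L-a=12/5):
  y_3 = -Pbx(L²-b²-x²)/(6LEI)  [x≤a] = -(-13)·(12/5)·(4/3)·(4²-(12/5)²-(4/3)²)/(6·4·2000) = 3094/421875 m
Superposition: y = Σ y_i = -65462/11390625 m ≈ -0.005747 m

y(4/3) = -65462/11390625 m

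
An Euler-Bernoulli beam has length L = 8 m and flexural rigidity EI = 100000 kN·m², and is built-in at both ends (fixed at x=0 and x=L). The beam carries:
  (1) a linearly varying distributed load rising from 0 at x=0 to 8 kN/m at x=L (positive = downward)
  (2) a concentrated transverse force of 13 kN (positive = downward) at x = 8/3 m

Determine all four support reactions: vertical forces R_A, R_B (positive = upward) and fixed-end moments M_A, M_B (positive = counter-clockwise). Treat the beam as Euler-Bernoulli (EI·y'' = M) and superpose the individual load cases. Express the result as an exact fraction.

Load 1 — triangular load w₀=8 kN/m (0→w₀ over full span):
  R_A = 3w₀L/20 = 3·8·8/20 = 48/5 kN
  M_A = w₀L²/30 = 8·8²/30 = 256/15 kN·m
  R_B = 7w₀L/20 = 7·8·8/20 = 112/5 kN
  M_B = -w₀L²/20 = -8·8²/20 = -128/5 kN·m
Load 2 — point force P=13 kN at a=8/3 m (b=L-a=16/3):
  R_A = Pb²(3a+b)/L³ = 13·(16/3)²·(3·(8/3)+(16/3))/8³ = 260/27 kN
  M_A = Pab²/L² = 13·(8/3)·(16/3)²/8² = 416/27 kN·m
  R_B = Pa²(a+3b)/L³ = 13·(8/3)²·((8/3)+3·(16/3))/8³ = 91/27 kN
  M_B = -Pa²b/L² = -13·(8/3)²·(16/3)/8² = -208/27 kN·m
Superposition: R_A = 2596/135 kN, M_A = 4384/135 kN·m, R_B = 3479/135 kN, M_B = -4496/135 kN·m

R_A = 2596/135 kN, M_A = 4384/135 kN·m, R_B = 3479/135 kN, M_B = -4496/135 kN·m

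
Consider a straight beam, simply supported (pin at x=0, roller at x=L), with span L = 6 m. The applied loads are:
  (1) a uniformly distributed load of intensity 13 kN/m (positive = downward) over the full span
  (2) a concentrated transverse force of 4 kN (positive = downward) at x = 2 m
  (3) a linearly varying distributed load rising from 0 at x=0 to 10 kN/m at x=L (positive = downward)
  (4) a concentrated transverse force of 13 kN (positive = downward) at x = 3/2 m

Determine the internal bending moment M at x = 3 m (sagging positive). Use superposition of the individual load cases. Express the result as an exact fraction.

M(3) = 379/4 kN·m

Load 1 — uniform load w=13 kN/m over full span:
  M_1 = wx(L-x)/2 = 13·3·(6-3)/2 = 117/2 kN·m
Load 2 — point force P=4 kN at a=2 m (b=L-a=4):
  M_2 = Pa(L-x)/L  [x>a] = 4·2·(6-3)/6 = 4 kN·m
Load 3 — triangular load w₀=10 kN/m (0→w₀ over full span):
  M_3 = w₀Lx/6 - w₀x³/(6L) = 10·6·3/6 - 10·3³/(6·6) = 45/2 kN·m
Load 4 — point force P=13 kN at a=3/2 m (b=L-a=9/2):
  M_4 = Pa(L-x)/L  [x>a] = 13·(3/2)·(6-3)/6 = 39/4 kN·m
Superposition: M = Σ M_i = 379/4 kN·m ≈ 94.750000 kN·m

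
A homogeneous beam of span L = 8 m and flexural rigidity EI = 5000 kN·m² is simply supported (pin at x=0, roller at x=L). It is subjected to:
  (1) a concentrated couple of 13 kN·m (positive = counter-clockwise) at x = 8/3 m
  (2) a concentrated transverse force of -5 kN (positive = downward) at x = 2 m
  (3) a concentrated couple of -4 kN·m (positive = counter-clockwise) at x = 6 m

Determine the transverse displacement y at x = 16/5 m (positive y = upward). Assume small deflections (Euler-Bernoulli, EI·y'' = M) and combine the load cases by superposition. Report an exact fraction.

Load 1 — applied couple M₀=13 kN·m at a=8/3 m (b=L-a=16/3):
  y_1 = (M₀x³/(6L)-M₀(x-a)²/2+C₁x)/EI  [x>a] with C₁=M₀(3b²-L²)/(6L)=52/9 = (13·(16/5)³/(6·8)-13·((16/5)-(8/3))²/2+(52/9)·(16/5))/5000 = 1196/234375 m
Load 2 — point force P=-5 kN at a=2 m (b=L-a=6):
  y_2 = -Pa(L-x)(2Lx-a²-x²)/(6LEI)  [x>a] = -(-5)·2·(8-(16/5))·(2·8·(16/5)-2²-(16/5)²)/(6·8·5000) = 231/31250 m
Load 3 — applied couple M₀=-4 kN·m at a=6 m (b=L-a=2):
  y_3 = (M₀x³/(6L)+C₁x)/EI  [x≤a] with C₁=M₀(3b²-L²)/(6L)=13/3 = ((-4)·(16/5)³/(6·8)+(13/3)·(16/5))/5000 = 174/78125 m
Superposition: y = Σ y_i = 6901/468750 m ≈ 0.014722 m

y(16/5) = 6901/468750 m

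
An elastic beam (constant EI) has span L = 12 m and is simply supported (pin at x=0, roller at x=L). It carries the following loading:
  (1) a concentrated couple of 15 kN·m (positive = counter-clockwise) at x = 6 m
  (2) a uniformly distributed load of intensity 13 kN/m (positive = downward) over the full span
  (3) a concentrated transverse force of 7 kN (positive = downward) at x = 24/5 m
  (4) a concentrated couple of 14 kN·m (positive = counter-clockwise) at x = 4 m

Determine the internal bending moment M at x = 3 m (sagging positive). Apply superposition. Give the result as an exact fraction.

M(3) = 3907/20 kN·m

Load 1 — applied couple M₀=15 kN·m at a=6 m (b=L-a=6):
  M_1 = M₀x/L  [x≤a] = 15·3/12 = 15/4 kN·m
Load 2 — uniform load w=13 kN/m over full span:
  M_2 = wx(L-x)/2 = 13·3·(12-3)/2 = 351/2 kN·m
Load 3 — point force P=7 kN at a=24/5 m (b=L-a=36/5):
  M_3 = Pbx/L  [x≤a] = 7·(36/5)·3/12 = 63/5 kN·m
Load 4 — applied couple M₀=14 kN·m at a=4 m (b=L-a=8):
  M_4 = M₀x/L  [x≤a] = 14·3/12 = 7/2 kN·m
Superposition: M = Σ M_i = 3907/20 kN·m ≈ 195.350000 kN·m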